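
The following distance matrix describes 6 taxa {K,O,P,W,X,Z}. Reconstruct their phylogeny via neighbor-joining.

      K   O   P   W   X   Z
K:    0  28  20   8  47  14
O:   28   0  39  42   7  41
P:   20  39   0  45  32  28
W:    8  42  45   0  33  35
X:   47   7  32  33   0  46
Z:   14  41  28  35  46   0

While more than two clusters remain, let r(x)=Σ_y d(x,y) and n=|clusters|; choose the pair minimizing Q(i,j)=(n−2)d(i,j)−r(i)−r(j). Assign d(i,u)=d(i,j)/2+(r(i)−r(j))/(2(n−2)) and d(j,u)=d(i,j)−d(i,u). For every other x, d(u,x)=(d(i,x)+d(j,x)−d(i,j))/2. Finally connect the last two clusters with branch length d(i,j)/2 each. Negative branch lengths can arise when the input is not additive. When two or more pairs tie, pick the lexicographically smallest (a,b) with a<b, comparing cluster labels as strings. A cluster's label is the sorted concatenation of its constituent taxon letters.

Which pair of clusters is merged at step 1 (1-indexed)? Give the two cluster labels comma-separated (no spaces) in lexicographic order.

iteration 1: select O,X (d=7, Q=-294); attach at lengths (5/2, 9/2); label the merged cluster OX
  updated: d(K,OX)=34, d(OX,P)=32, d(OX,W)=34, d(OX,Z)=40
iteration 2: select K,W (d=8, Q=-174); attach at lengths (-11/3, 35/3); label the merged cluster KW
  updated: d(KW,OX)=30, d(KW,P)=57/2, d(KW,Z)=41/2
iteration 3: select KW,Z (d=41/2, Q=-253/2); attach at lengths (63/8, 101/8); label the merged cluster KWZ
  updated: d(KWZ,OX)=99/4, d(KWZ,P)=18
iteration 4: select KWZ,OX (d=99/4, Q=-299/4); attach at lengths (43/8, 155/8); label the merged cluster KOWXZ
  updated: d(KOWXZ,P)=101/8
iteration 5: select KOWXZ,P (d=101/8); attach at lengths (101/16, 101/16); label the merged cluster KOPWXZ
final tree: ((((K:-11/3,W:35/3):63/8,Z:101/8):43/8,(O:5/2,X:9/2):155/8):101/16,P:101/16)
total length: 583/8

O,X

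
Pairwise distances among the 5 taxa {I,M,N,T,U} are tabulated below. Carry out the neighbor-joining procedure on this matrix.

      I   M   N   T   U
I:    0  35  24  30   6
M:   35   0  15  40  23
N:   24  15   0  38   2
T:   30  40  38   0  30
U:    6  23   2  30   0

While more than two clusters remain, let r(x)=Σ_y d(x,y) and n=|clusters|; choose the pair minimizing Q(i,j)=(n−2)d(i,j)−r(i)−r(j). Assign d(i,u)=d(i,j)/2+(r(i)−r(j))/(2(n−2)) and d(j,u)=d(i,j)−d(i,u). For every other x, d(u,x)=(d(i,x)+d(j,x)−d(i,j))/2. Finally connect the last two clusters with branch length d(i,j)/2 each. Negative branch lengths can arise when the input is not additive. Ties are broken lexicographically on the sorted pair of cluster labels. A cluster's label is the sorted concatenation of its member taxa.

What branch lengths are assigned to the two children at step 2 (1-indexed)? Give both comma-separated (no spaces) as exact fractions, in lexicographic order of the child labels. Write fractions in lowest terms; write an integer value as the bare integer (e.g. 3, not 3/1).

53/8,187/8

iteration 1: select M,N (d=15, Q=-147); attach at lengths (79/6, 11/6); label the merged cluster MN
  updated: d(I,MN)=22, d(MN,T)=63/2, d(MN,U)=5
iteration 2: select I,T (d=30, Q=-179/2); attach at lengths (53/8, 187/8); label the merged cluster IT
  updated: d(IT,MN)=47/4, d(IT,U)=3
iteration 3: select IT,MN (d=47/4, Q=-79/4); attach at lengths (39/8, 55/8); label the merged cluster IMNT
  updated: d(IMNT,U)=-15/8
iteration 4: select IMNT,U (d=-15/8); attach at lengths (-15/16, -15/16); label the merged cluster IMNTU
final tree: (((I:53/8,T:187/8):39/8,(M:79/6,N:11/6):55/8):-15/16,U:-15/16)
total length: 439/8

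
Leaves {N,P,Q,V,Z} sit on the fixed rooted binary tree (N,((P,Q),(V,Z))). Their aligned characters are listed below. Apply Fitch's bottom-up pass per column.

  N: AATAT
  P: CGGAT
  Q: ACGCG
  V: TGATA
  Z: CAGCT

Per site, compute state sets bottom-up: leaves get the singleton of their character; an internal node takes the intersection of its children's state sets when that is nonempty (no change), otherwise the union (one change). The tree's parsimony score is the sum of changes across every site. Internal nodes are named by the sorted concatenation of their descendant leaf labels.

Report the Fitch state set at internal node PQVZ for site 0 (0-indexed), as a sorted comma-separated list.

[col 0] PQ: children P:{C}, Q:{A} ∪→ {A,C}; cost 1
[col 0] VZ: children V:{T}, Z:{C} ∪→ {C,T}; cost 1
[col 0] PQVZ: children PQ:{A,C}, VZ:{C,T} ∩→ {C}; cost 0
[col 0] NPQVZ: children N:{A}, PQVZ:{C} ∪→ {A,C}; cost 1
[col 1] PQ: children P:{G}, Q:{C} ∪→ {C,G}; cost 1
[col 1] VZ: children V:{G}, Z:{A} ∪→ {A,G}; cost 1
[col 1] PQVZ: children PQ:{C,G}, VZ:{A,G} ∩→ {G}; cost 0
[col 1] NPQVZ: children N:{A}, PQVZ:{G} ∪→ {A,G}; cost 1
[col 2] PQ: children P:{G}, Q:{G} ∩→ {G}; cost 0
[col 2] VZ: children V:{A}, Z:{G} ∪→ {A,G}; cost 1
[col 2] PQVZ: children PQ:{G}, VZ:{A,G} ∩→ {G}; cost 0
[col 2] NPQVZ: children N:{T}, PQVZ:{G} ∪→ {G,T}; cost 1
[col 3] PQ: children P:{A}, Q:{C} ∪→ {A,C}; cost 1
[col 3] VZ: children V:{T}, Z:{C} ∪→ {C,T}; cost 1
[col 3] PQVZ: children PQ:{A,C}, VZ:{C,T} ∩→ {C}; cost 0
[col 3] NPQVZ: children N:{A}, PQVZ:{C} ∪→ {A,C}; cost 1
[col 4] PQ: children P:{T}, Q:{G} ∪→ {G,T}; cost 1
[col 4] VZ: children V:{A}, Z:{T} ∪→ {A,T}; cost 1
[col 4] PQVZ: children PQ:{G,T}, VZ:{A,T} ∩→ {T}; cost 0
[col 4] NPQVZ: children N:{T}, PQVZ:{T} ∩→ {T}; cost 0
per-site changes: [3, 3, 2, 3, 2]; total = 13

C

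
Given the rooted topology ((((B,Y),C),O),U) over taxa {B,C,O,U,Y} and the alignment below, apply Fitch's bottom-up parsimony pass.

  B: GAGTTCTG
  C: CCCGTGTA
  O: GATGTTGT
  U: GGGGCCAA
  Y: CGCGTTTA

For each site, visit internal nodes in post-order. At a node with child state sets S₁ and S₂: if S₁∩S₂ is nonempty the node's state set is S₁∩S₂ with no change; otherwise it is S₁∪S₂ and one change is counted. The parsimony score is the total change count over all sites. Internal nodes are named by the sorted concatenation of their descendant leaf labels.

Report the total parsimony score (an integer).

17

BY@0: {G} ∪ {C} = {C,G} (union, +1)
BCY@0: {C,G} ∩ {C} = {C} (intersection, +0)
BCOY@0: {C} ∪ {G} = {C,G} (union, +1)
BCOUY@0: {C,G} ∩ {G} = {G} (intersection, +0)
BY@1: {A} ∪ {G} = {A,G} (union, +1)
BCY@1: {A,G} ∪ {C} = {A,C,G} (union, +1)
BCOY@1: {A,C,G} ∩ {A} = {A} (intersection, +0)
BCOUY@1: {A} ∪ {G} = {A,G} (union, +1)
BY@2: {G} ∪ {C} = {C,G} (union, +1)
BCY@2: {C,G} ∩ {C} = {C} (intersection, +0)
BCOY@2: {C} ∪ {T} = {C,T} (union, +1)
BCOUY@2: {C,T} ∪ {G} = {C,G,T} (union, +1)
BY@3: {T} ∪ {G} = {G,T} (union, +1)
BCY@3: {G,T} ∩ {G} = {G} (intersection, +0)
BCOY@3: {G} ∩ {G} = {G} (intersection, +0)
BCOUY@3: {G} ∩ {G} = {G} (intersection, +0)
BY@4: {T} ∩ {T} = {T} (intersection, +0)
BCY@4: {T} ∩ {T} = {T} (intersection, +0)
BCOY@4: {T} ∩ {T} = {T} (intersection, +0)
BCOUY@4: {T} ∪ {C} = {C,T} (union, +1)
BY@5: {C} ∪ {T} = {C,T} (union, +1)
BCY@5: {C,T} ∪ {G} = {C,G,T} (union, +1)
BCOY@5: {C,G,T} ∩ {T} = {T} (intersection, +0)
BCOUY@5: {T} ∪ {C} = {C,T} (union, +1)
BY@6: {T} ∩ {T} = {T} (intersection, +0)
BCY@6: {T} ∩ {T} = {T} (intersection, +0)
BCOY@6: {T} ∪ {G} = {G,T} (union, +1)
BCOUY@6: {G,T} ∪ {A} = {A,G,T} (union, +1)
BY@7: {G} ∪ {A} = {A,G} (union, +1)
BCY@7: {A,G} ∩ {A} = {A} (intersection, +0)
BCOY@7: {A} ∪ {T} = {A,T} (union, +1)
BCOUY@7: {A,T} ∩ {A} = {A} (intersection, +0)
per-site changes: [2, 3, 3, 1, 1, 3, 2, 2]; total = 17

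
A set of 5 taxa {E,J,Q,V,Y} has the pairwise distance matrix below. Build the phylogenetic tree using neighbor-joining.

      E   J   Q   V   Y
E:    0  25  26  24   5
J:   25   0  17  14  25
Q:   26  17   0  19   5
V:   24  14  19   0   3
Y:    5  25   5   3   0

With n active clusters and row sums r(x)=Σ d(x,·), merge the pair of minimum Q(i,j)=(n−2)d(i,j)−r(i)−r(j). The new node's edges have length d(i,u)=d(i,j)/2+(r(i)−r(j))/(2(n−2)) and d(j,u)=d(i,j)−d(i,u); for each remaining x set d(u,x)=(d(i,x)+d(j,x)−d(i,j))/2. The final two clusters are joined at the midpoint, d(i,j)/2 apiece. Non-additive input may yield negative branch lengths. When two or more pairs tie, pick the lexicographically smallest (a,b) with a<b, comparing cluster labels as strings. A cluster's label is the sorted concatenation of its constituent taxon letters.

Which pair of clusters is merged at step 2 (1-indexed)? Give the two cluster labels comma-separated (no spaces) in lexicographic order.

EY,Q

1. join E+Y (d=5, Q=-103) ⇒ EY; edges |E|=19/2, |Y|=-9/2
  updated: d(EY,J)=45/2, d(EY,Q)=13, d(EY,V)=11
2. join EY+Q (d=13, Q=-139/2) ⇒ EQY; edges |EY|=47/8, |Q|=57/8
  updated: d(EQY,J)=53/4, d(EQY,V)=17/2
3. join EQY+J (d=53/4, Q=-143/4) ⇒ EJQY; edges |EQY|=31/8, |J|=75/8
  updated: d(EJQY,V)=37/8
4. join EJQY+V (d=37/8) ⇒ EJQVY; edges |EJQY|=37/16, |V|=37/16
final tree: ((((E:19/2,Y:-9/2):47/8,Q:57/8):31/8,J:75/8):37/16,V:37/16)
total length: 287/8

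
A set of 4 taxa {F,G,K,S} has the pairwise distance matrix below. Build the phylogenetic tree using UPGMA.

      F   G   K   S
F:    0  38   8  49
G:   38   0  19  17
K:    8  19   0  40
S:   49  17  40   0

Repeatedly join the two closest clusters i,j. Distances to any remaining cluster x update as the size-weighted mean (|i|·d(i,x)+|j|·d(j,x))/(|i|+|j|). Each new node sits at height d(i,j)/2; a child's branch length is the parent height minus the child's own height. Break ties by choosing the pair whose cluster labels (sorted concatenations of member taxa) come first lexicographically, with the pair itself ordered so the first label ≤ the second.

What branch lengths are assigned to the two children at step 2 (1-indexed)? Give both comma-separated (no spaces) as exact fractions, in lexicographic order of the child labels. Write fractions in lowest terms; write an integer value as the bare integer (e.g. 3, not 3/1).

iteration 1: select F,K (d=8); attach at lengths (4, 4); label the merged cluster FK
  updated: d(FK,G)=57/2, d(FK,S)=89/2
iteration 2: select G,S (d=17); attach at lengths (17/2, 17/2); label the merged cluster GS
  updated: d(FK,GS)=73/2
iteration 3: select FK,GS (d=73/2); attach at lengths (57/4, 39/4); label the merged cluster FGKS
final tree: ((F:4,K:4):57/4,(G:17/2,S:17/2):39/4)
total length: 49

17/2,17/2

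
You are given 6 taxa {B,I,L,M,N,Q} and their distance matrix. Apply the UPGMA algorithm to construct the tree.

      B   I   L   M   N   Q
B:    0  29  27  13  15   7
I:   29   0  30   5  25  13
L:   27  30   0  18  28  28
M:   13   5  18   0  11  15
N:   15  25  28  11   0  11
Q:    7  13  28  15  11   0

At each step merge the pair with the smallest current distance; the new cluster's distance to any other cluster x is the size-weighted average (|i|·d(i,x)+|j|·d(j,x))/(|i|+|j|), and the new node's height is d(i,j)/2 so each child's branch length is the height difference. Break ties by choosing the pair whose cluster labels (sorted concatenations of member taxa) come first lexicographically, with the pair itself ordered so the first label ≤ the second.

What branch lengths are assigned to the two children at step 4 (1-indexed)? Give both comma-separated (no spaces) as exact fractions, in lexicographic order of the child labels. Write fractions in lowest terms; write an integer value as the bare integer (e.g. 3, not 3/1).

step 1: merge (I,M) at d=5; branch lengths I→5/2, M→5/2; new cluster IM
  updated: d(B,IM)=21, d(IM,L)=24, d(IM,N)=18, d(IM,Q)=14
step 2: merge (B,Q) at d=7; branch lengths B→7/2, Q→7/2; new cluster BQ
  updated: d(BQ,IM)=35/2, d(BQ,L)=55/2, d(BQ,N)=13
step 3: merge (BQ,N) at d=13; branch lengths BQ→3, N→13/2; new cluster BNQ
  updated: d(BNQ,IM)=53/3, d(BNQ,L)=83/3
step 4: merge (BNQ,IM) at d=53/3; branch lengths BNQ→7/3, IM→19/3; new cluster BIMNQ
  updated: d(BIMNQ,L)=131/5
step 5: merge (BIMNQ,L) at d=131/5; branch lengths BIMNQ→64/15, L→131/10; new cluster BILMNQ
final tree: ((((B:7/2,Q:7/2):3,N:13/2):7/3,(I:5/2,M:5/2):19/3):64/15,L:131/10)
total length: 713/15

7/3,19/3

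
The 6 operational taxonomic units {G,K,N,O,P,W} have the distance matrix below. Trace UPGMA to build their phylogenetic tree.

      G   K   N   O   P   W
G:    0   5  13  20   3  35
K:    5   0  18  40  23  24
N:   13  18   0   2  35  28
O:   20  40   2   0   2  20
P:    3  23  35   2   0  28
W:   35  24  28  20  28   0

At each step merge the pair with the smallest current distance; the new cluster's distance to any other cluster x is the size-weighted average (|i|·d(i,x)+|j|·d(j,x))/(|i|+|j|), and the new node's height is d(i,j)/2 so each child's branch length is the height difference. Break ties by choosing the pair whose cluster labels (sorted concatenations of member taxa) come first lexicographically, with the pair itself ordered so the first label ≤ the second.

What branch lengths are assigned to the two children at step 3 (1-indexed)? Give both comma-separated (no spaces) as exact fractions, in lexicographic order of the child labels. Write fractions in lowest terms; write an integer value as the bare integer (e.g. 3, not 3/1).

11/2,7

iteration 1: select N,O (d=2); attach at lengths (1, 1); label the merged cluster NO
  updated: d(G,NO)=33/2, d(K,NO)=29, d(NO,P)=37/2, d(NO,W)=24
iteration 2: select G,P (d=3); attach at lengths (3/2, 3/2); label the merged cluster GP
  updated: d(GP,K)=14, d(GP,NO)=35/2, d(GP,W)=63/2
iteration 3: select GP,K (d=14); attach at lengths (11/2, 7); label the merged cluster GKP
  updated: d(GKP,NO)=64/3, d(GKP,W)=29
iteration 4: select GKP,NO (d=64/3); attach at lengths (11/3, 29/3); label the merged cluster GKNOP
  updated: d(GKNOP,W)=27
iteration 5: select GKNOP,W (d=27); attach at lengths (17/6, 27/2); label the merged cluster GKNOPW
final tree: ((((G:3/2,P:3/2):11/2,K:7):11/3,(N:1,O:1):29/3):17/6,W:27/2)
total length: 283/6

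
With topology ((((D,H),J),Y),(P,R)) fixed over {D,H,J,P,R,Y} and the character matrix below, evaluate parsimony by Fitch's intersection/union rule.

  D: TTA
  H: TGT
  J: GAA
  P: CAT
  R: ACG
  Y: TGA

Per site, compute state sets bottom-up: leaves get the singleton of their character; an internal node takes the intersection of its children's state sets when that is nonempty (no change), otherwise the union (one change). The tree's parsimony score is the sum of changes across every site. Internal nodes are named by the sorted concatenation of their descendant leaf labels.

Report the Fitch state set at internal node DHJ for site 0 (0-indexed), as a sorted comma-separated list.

G,T

[col 0] DH: children D:{T}, H:{T} ∩→ {T}; cost 0
[col 0] DHJ: children DH:{T}, J:{G} ∪→ {G,T}; cost 1
[col 0] DHJY: children DHJ:{G,T}, Y:{T} ∩→ {T}; cost 0
[col 0] PR: children P:{C}, R:{A} ∪→ {A,C}; cost 1
[col 0] DHJPRY: children DHJY:{T}, PR:{A,C} ∪→ {A,C,T}; cost 1
[col 1] DH: children D:{T}, H:{G} ∪→ {G,T}; cost 1
[col 1] DHJ: children DH:{G,T}, J:{A} ∪→ {A,G,T}; cost 1
[col 1] DHJY: children DHJ:{A,G,T}, Y:{G} ∩→ {G}; cost 0
[col 1] PR: children P:{A}, R:{C} ∪→ {A,C}; cost 1
[col 1] DHJPRY: children DHJY:{G}, PR:{A,C} ∪→ {A,C,G}; cost 1
[col 2] DH: children D:{A}, H:{T} ∪→ {A,T}; cost 1
[col 2] DHJ: children DH:{A,T}, J:{A} ∩→ {A}; cost 0
[col 2] DHJY: children DHJ:{A}, Y:{A} ∩→ {A}; cost 0
[col 2] PR: children P:{T}, R:{G} ∪→ {G,T}; cost 1
[col 2] DHJPRY: children DHJY:{A}, PR:{G,T} ∪→ {A,G,T}; cost 1
per-site changes: [3, 4, 3]; total = 10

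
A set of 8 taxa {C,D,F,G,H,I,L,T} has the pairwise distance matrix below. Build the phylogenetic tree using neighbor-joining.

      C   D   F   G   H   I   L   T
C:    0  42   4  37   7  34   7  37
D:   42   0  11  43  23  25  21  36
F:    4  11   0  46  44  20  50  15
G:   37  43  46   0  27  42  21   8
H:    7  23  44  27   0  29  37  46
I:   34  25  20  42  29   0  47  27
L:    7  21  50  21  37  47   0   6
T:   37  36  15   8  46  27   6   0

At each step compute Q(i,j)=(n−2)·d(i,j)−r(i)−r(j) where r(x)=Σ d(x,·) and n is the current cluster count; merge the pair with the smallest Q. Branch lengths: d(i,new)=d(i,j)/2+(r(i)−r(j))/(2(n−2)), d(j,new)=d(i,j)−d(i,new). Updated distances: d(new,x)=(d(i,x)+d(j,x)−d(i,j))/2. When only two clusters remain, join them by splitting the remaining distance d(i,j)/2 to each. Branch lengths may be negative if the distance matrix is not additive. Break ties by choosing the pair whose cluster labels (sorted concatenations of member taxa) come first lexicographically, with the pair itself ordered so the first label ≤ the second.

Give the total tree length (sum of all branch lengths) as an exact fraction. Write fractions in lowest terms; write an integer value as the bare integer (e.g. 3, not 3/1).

637/8

iteration 1: select G,T (d=8, Q=-351); attach at lengths (97/12, -1/12); label the merged cluster GT
  updated: d(C,GT)=33, d(D,GT)=71/2, d(F,GT)=53/2, d(GT,H)=65/2, d(GT,I)=61/2, d(GT,L)=19/2
iteration 2: select GT,L (d=19/2, Q=-583/2); attach at lengths (87/20, 103/20); label the merged cluster GLT
  updated: d(C,GLT)=61/4, d(D,GLT)=47/2, d(F,GLT)=67/2, d(GLT,H)=30, d(GLT,I)=34
iteration 3: select C,H (d=7, Q=-829/4); attach at lengths (-11/32, 235/32); label the merged cluster CH
  updated: d(CH,D)=29, d(CH,F)=41/2, d(CH,GLT)=153/8, d(CH,I)=28
iteration 4: select CH,GLT (d=153/8, Q=-1195/8); attach at lengths (117/16, 189/16); label the merged cluster CGHLT
  updated: d(CGHLT,D)=267/16, d(CGHLT,F)=279/16, d(CGHLT,I)=343/16
iteration 5: select CGHLT,I (d=343/16, Q=-633/8); attach at lengths (8, 215/16); label the merged cluster CGHILT
  updated: d(CGHILT,D)=81/8, d(CGHILT,F)=8
iteration 6: select CGHILT,D (d=81/8, Q=-233/8); attach at lengths (57/16, 105/16); label the merged cluster CDGHILT
  updated: d(CDGHILT,F)=71/16
iteration 7: select CDGHILT,F (d=71/16); attach at lengths (71/32, 71/32); label the merged cluster CDFGHILT
final tree: (((((C:-11/32,H:235/32):117/16,((G:97/12,T:-1/12):87/20,L:103/20):189/16):8,I:215/16):57/16,D:105/16):71/32,F:71/32)
total length: 637/8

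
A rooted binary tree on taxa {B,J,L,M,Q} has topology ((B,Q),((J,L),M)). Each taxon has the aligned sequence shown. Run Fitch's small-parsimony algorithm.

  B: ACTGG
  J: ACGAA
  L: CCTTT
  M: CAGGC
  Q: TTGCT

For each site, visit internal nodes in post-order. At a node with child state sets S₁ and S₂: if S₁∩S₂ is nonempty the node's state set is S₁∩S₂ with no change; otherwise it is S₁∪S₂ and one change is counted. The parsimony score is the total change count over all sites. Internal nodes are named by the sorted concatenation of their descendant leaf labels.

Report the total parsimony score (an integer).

13

BQ@0: {A} ∪ {T} = {A,T} (union, +1)
JL@0: {A} ∪ {C} = {A,C} (union, +1)
JLM@0: {A,C} ∩ {C} = {C} (intersection, +0)
BJLMQ@0: {A,T} ∪ {C} = {A,C,T} (union, +1)
BQ@1: {C} ∪ {T} = {C,T} (union, +1)
JL@1: {C} ∩ {C} = {C} (intersection, +0)
JLM@1: {C} ∪ {A} = {A,C} (union, +1)
BJLMQ@1: {C,T} ∩ {A,C} = {C} (intersection, +0)
BQ@2: {T} ∪ {G} = {G,T} (union, +1)
JL@2: {G} ∪ {T} = {G,T} (union, +1)
JLM@2: {G,T} ∩ {G} = {G} (intersection, +0)
BJLMQ@2: {G,T} ∩ {G} = {G} (intersection, +0)
BQ@3: {G} ∪ {C} = {C,G} (union, +1)
JL@3: {A} ∪ {T} = {A,T} (union, +1)
JLM@3: {A,T} ∪ {G} = {A,G,T} (union, +1)
BJLMQ@3: {C,G} ∩ {A,G,T} = {G} (intersection, +0)
BQ@4: {G} ∪ {T} = {G,T} (union, +1)
JL@4: {A} ∪ {T} = {A,T} (union, +1)
JLM@4: {A,T} ∪ {C} = {A,C,T} (union, +1)
BJLMQ@4: {G,T} ∩ {A,C,T} = {T} (intersection, +0)
per-site changes: [3, 2, 2, 3, 3]; total = 13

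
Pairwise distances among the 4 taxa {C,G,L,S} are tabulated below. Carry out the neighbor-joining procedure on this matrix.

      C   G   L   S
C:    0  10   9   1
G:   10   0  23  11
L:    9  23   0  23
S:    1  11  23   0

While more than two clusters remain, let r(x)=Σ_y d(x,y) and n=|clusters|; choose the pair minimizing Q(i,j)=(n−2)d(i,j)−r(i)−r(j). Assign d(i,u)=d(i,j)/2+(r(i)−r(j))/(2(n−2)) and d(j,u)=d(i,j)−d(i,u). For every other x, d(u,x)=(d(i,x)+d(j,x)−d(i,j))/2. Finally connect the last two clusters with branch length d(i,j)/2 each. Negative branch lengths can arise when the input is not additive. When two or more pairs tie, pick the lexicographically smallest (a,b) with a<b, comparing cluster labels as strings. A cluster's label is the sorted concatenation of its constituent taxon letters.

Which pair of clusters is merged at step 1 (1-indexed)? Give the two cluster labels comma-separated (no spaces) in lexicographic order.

1. join C+L (d=9, Q=-57) ⇒ CL; edges |C|=-17/4, |L|=53/4
  updated: d(CL,G)=12, d(CL,S)=15/2
2. join CL+G (d=12, Q=-61/2) ⇒ CGL; edges |CL|=17/4, |G|=31/4
  updated: d(CGL,S)=13/4
3. join CGL+S (d=13/4) ⇒ CGLS; edges |CGL|=13/8, |S|=13/8
final tree: (((C:-17/4,L:53/4):17/4,G:31/4):13/8,S:13/8)
total length: 97/4

C,L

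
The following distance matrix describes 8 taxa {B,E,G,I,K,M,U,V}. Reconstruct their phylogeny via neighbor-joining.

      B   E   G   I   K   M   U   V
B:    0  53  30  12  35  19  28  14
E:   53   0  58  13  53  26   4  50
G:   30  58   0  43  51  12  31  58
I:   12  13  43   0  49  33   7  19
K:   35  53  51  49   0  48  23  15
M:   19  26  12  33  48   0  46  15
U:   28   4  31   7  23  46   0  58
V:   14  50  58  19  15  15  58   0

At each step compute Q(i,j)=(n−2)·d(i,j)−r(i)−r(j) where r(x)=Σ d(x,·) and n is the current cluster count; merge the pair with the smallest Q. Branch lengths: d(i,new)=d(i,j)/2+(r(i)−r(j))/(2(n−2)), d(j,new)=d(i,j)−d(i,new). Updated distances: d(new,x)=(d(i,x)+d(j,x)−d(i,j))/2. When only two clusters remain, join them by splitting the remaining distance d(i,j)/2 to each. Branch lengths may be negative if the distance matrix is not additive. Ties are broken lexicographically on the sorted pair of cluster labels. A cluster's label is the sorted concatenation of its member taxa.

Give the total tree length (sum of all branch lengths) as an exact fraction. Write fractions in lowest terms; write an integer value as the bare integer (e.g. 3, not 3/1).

step 1: merge (E,U) at d=4, Q=-430; branch lengths E→7, U→-3; new cluster EU
  updated: d(B,EU)=77/2, d(EU,G)=85/2, d(EU,I)=8, d(EU,K)=36, d(EU,M)=34, d(EU,V)=52
step 2: merge (G,M) at d=12, Q=-675/2; branch lengths G→271/20, M→-31/20; new cluster GM
  updated: d(B,GM)=37/2, d(EU,GM)=129/4, d(GM,I)=32, d(GM,K)=87/2, d(GM,V)=61/2
step 3: merge (EU,I) at d=8, Q=-1019/4; branch lengths EU→315/32, I→-59/32; new cluster EIU
  updated: d(B,EIU)=85/4, d(EIU,GM)=225/8, d(EIU,K)=77/2, d(EIU,V)=63/2
step 4: merge (K,V) at d=15, Q=-178; branch lengths K→43/3, V→2/3; new cluster KV
  updated: d(B,KV)=17, d(EIU,KV)=55/2, d(GM,KV)=59/2
step 5: merge (B,KV) at d=17, Q=-387/4; branch lengths B→67/16, KV→205/16; new cluster BKV
  updated: d(BKV,EIU)=127/8, d(BKV,GM)=31/2
step 6: merge (BKV,EIU) at d=127/8, Q=-119/2; branch lengths BKV→13/8, EIU→57/4; new cluster BEIKUV
  updated: d(BEIKUV,GM)=111/8
step 7: merge (BEIKUV,GM) at d=111/8; branch lengths BEIKUV→111/16, GM→111/16; new cluster BEGIKMUV
final tree: (((B:67/16,(K:43/3,V:2/3):205/16):13/8,((E:7,U:-3):315/32,I:-59/32):57/4):111/16,(G:271/20,M:-31/20):111/16)
total length: 343/4

343/4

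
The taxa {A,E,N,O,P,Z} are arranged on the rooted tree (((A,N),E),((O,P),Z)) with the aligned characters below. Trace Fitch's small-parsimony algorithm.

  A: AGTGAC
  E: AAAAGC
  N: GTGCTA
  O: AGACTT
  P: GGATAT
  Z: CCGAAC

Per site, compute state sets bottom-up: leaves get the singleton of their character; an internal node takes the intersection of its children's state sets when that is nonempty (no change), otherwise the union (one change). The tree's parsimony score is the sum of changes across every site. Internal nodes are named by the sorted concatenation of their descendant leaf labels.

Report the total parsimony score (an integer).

[col 0] AN: children A:{A}, N:{G} ∪→ {A,G}; cost 1
[col 0] AEN: children AN:{A,G}, E:{A} ∩→ {A}; cost 0
[col 0] OP: children O:{A}, P:{G} ∪→ {A,G}; cost 1
[col 0] OPZ: children OP:{A,G}, Z:{C} ∪→ {A,C,G}; cost 1
[col 0] AENOPZ: children AEN:{A}, OPZ:{A,C,G} ∩→ {A}; cost 0
[col 1] AN: children A:{G}, N:{T} ∪→ {G,T}; cost 1
[col 1] AEN: children AN:{G,T}, E:{A} ∪→ {A,G,T}; cost 1
[col 1] OP: children O:{G}, P:{G} ∩→ {G}; cost 0
[col 1] OPZ: children OP:{G}, Z:{C} ∪→ {C,G}; cost 1
[col 1] AENOPZ: children AEN:{A,G,T}, OPZ:{C,G} ∩→ {G}; cost 0
[col 2] AN: children A:{T}, N:{G} ∪→ {G,T}; cost 1
[col 2] AEN: children AN:{G,T}, E:{A} ∪→ {A,G,T}; cost 1
[col 2] OP: children O:{A}, P:{A} ∩→ {A}; cost 0
[col 2] OPZ: children OP:{A}, Z:{G} ∪→ {A,G}; cost 1
[col 2] AENOPZ: children AEN:{A,G,T}, OPZ:{A,G} ∩→ {A,G}; cost 0
[col 3] AN: children A:{G}, N:{C} ∪→ {C,G}; cost 1
[col 3] AEN: children AN:{C,G}, E:{A} ∪→ {A,C,G}; cost 1
[col 3] OP: children O:{C}, P:{T} ∪→ {C,T}; cost 1
[col 3] OPZ: children OP:{C,T}, Z:{A} ∪→ {A,C,T}; cost 1
[col 3] AENOPZ: children AEN:{A,C,G}, OPZ:{A,C,T} ∩→ {A,C}; cost 0
[col 4] AN: children A:{A}, N:{T} ∪→ {A,T}; cost 1
[col 4] AEN: children AN:{A,T}, E:{G} ∪→ {A,G,T}; cost 1
[col 4] OP: children O:{T}, P:{A} ∪→ {A,T}; cost 1
[col 4] OPZ: children OP:{A,T}, Z:{A} ∩→ {A}; cost 0
[col 4] AENOPZ: children AEN:{A,G,T}, OPZ:{A} ∩→ {A}; cost 0
[col 5] AN: children A:{C}, N:{A} ∪→ {A,C}; cost 1
[col 5] AEN: children AN:{A,C}, E:{C} ∩→ {C}; cost 0
[col 5] OP: children O:{T}, P:{T} ∩→ {T}; cost 0
[col 5] OPZ: children OP:{T}, Z:{C} ∪→ {C,T}; cost 1
[col 5] AENOPZ: children AEN:{C}, OPZ:{C,T} ∩→ {C}; cost 0
per-site changes: [3, 3, 3, 4, 3, 2]; total = 18

18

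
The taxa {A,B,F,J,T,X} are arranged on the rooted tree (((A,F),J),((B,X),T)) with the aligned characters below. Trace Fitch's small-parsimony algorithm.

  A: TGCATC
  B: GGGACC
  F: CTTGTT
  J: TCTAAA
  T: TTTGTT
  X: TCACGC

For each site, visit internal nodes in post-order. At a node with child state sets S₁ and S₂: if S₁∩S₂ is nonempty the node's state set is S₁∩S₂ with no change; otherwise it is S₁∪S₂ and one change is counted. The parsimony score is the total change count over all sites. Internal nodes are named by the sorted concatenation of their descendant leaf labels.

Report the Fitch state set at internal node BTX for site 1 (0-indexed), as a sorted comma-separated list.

site 0, node AF: A={T} ∪ F={C} → {C,T} (+1)
site 0, node AFJ: AF={C,T} ∩ J={T} → {T} (+0)
site 0, node BX: B={G} ∪ X={T} → {G,T} (+1)
site 0, node BTX: BX={G,T} ∩ T={T} → {T} (+0)
site 0, node ABFJTX: AFJ={T} ∩ BTX={T} → {T} (+0)
site 1, node AF: A={G} ∪ F={T} → {G,T} (+1)
site 1, node AFJ: AF={G,T} ∪ J={C} → {C,G,T} (+1)
site 1, node BX: B={G} ∪ X={C} → {C,G} (+1)
site 1, node BTX: BX={C,G} ∪ T={T} → {C,G,T} (+1)
site 1, node ABFJTX: AFJ={C,G,T} ∩ BTX={C,G,T} → {C,G,T} (+0)
site 2, node AF: A={C} ∪ F={T} → {C,T} (+1)
site 2, node AFJ: AF={C,T} ∩ J={T} → {T} (+0)
site 2, node BX: B={G} ∪ X={A} → {A,G} (+1)
site 2, node BTX: BX={A,G} ∪ T={T} → {A,G,T} (+1)
site 2, node ABFJTX: AFJ={T} ∩ BTX={A,G,T} → {T} (+0)
site 3, node AF: A={A} ∪ F={G} → {A,G} (+1)
site 3, node AFJ: AF={A,G} ∩ J={A} → {A} (+0)
site 3, node BX: B={A} ∪ X={C} → {A,C} (+1)
site 3, node BTX: BX={A,C} ∪ T={G} → {A,C,G} (+1)
site 3, node ABFJTX: AFJ={A} ∩ BTX={A,C,G} → {A} (+0)
site 4, node AF: A={T} ∩ F={T} → {T} (+0)
site 4, node AFJ: AF={T} ∪ J={A} → {A,T} (+1)
site 4, node BX: B={C} ∪ X={G} → {C,G} (+1)
site 4, node BTX: BX={C,G} ∪ T={T} → {C,G,T} (+1)
site 4, node ABFJTX: AFJ={A,T} ∩ BTX={C,G,T} → {T} (+0)
site 5, node AF: A={C} ∪ F={T} → {C,T} (+1)
site 5, node AFJ: AF={C,T} ∪ J={A} → {A,C,T} (+1)
site 5, node BX: B={C} ∩ X={C} → {C} (+0)
site 5, node BTX: BX={C} ∪ T={T} → {C,T} (+1)
site 5, node ABFJTX: AFJ={A,C,T} ∩ BTX={C,T} → {C,T} (+0)
per-site changes: [2, 4, 3, 3, 3, 3]; total = 18

C,G,T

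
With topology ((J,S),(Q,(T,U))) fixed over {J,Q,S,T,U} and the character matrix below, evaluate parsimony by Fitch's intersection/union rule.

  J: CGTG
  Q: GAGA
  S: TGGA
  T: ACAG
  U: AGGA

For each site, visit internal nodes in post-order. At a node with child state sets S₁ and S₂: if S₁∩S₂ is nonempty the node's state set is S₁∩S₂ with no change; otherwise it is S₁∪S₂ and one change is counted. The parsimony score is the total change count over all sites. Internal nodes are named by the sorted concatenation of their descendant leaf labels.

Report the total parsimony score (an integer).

JS@0: {C} ∪ {T} = {C,T} (union, +1)
TU@0: {A} ∩ {A} = {A} (intersection, +0)
QTU@0: {G} ∪ {A} = {A,G} (union, +1)
JQSTU@0: {C,T} ∪ {A,G} = {A,C,G,T} (union, +1)
JS@1: {G} ∩ {G} = {G} (intersection, +0)
TU@1: {C} ∪ {G} = {C,G} (union, +1)
QTU@1: {A} ∪ {C,G} = {A,C,G} (union, +1)
JQSTU@1: {G} ∩ {A,C,G} = {G} (intersection, +0)
JS@2: {T} ∪ {G} = {G,T} (union, +1)
TU@2: {A} ∪ {G} = {A,G} (union, +1)
QTU@2: {G} ∩ {A,G} = {G} (intersection, +0)
JQSTU@2: {G,T} ∩ {G} = {G} (intersection, +0)
JS@3: {G} ∪ {A} = {A,G} (union, +1)
TU@3: {G} ∪ {A} = {A,G} (union, +1)
QTU@3: {A} ∩ {A,G} = {A} (intersection, +0)
JQSTU@3: {A,G} ∩ {A} = {A} (intersection, +0)
per-site changes: [3, 2, 2, 2]; total = 9

9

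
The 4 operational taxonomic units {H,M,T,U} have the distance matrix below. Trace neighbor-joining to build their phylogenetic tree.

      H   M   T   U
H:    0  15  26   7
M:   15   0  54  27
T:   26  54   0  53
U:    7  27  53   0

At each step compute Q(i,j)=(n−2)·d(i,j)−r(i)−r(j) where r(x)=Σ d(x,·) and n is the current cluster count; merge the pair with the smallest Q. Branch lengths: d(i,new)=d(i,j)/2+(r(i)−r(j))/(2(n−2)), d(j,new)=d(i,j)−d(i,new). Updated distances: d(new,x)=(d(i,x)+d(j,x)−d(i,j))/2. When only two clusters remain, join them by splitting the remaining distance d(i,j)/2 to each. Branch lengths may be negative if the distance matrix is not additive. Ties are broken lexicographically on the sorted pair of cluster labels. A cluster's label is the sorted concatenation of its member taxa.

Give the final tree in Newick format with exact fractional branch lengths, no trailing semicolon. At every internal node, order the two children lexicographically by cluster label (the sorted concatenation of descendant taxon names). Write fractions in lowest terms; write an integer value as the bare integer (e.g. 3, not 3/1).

step 1: merge (H,T) at d=26, Q=-129; branch lengths H→-33/4, T→137/4; new cluster HT
  updated: d(HT,M)=43/2, d(HT,U)=17
step 2: merge (HT,M) at d=43/2, Q=-131/2; branch lengths HT→23/4, M→63/4; new cluster HMT
  updated: d(HMT,U)=45/4
step 3: merge (HMT,U) at d=45/4; branch lengths HMT→45/8, U→45/8; new cluster HMTU
final tree: (((H:-33/4,T:137/4):23/4,M:63/4):45/8,U:45/8)
total length: 235/4

(((H:-33/4,T:137/4):23/4,M:63/4):45/8,U:45/8)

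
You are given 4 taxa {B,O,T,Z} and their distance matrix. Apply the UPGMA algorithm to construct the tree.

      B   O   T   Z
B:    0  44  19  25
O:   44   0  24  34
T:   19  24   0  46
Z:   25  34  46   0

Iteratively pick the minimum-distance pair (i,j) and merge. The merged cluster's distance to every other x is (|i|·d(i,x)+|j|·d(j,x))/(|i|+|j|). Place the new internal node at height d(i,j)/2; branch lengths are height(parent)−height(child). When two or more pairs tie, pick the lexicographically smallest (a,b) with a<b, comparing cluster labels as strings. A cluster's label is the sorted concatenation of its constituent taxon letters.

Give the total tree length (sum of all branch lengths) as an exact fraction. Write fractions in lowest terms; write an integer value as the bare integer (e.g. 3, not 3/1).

123/2

step 1: merge (B,T) at d=19; branch lengths B→19/2, T→19/2; new cluster BT
  updated: d(BT,O)=34, d(BT,Z)=71/2
step 2: merge (BT,O) at d=34; branch lengths BT→15/2, O→17; new cluster BOT
  updated: d(BOT,Z)=35
step 3: merge (BOT,Z) at d=35; branch lengths BOT→1/2, Z→35/2; new cluster BOTZ
final tree: (((B:19/2,T:19/2):15/2,O:17):1/2,Z:35/2)
total length: 123/2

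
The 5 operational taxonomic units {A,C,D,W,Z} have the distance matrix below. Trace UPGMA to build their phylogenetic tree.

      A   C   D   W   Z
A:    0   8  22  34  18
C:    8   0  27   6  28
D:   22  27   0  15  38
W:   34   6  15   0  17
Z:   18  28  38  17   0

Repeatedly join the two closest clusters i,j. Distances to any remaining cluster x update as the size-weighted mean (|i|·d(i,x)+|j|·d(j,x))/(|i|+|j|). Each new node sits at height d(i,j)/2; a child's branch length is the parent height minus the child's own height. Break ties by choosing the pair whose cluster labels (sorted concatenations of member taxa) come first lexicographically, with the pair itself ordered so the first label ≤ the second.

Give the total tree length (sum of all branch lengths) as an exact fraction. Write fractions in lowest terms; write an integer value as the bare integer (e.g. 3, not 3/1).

47

step 1: merge (C,W) at d=6; branch lengths C→3, W→3; new cluster CW
  updated: d(A,CW)=21, d(CW,D)=21, d(CW,Z)=45/2
step 2: merge (A,Z) at d=18; branch lengths A→9, Z→9; new cluster AZ
  updated: d(AZ,CW)=87/4, d(AZ,D)=30
step 3: merge (CW,D) at d=21; branch lengths CW→15/2, D→21/2; new cluster CDW
  updated: d(AZ,CDW)=49/2
step 4: merge (AZ,CDW) at d=49/2; branch lengths AZ→13/4, CDW→7/4; new cluster ACDWZ
final tree: ((A:9,Z:9):13/4,((C:3,W:3):15/2,D:21/2):7/4)
total length: 47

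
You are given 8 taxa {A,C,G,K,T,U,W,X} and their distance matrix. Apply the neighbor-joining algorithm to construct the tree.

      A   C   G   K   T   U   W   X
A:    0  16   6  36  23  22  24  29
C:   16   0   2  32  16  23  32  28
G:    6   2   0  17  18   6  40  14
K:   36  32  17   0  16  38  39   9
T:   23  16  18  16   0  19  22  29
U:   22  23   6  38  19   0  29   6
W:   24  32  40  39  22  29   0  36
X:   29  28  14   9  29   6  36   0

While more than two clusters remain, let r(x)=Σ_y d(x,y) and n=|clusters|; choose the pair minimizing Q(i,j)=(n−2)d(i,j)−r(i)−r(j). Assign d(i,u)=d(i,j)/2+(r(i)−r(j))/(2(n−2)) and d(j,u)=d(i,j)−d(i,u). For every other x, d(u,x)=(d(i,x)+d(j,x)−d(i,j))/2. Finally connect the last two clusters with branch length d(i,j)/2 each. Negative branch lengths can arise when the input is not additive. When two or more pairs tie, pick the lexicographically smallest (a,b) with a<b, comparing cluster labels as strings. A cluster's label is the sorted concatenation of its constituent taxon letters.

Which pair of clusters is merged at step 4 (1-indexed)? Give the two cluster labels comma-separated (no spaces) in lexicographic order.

T,W

1. join K+X (d=9, Q=-284) ⇒ KX; edges |K|=15/2, |X|=3/2
  updated: d(A,KX)=28, d(C,KX)=51/2, d(G,KX)=11, d(KX,T)=18, d(KX,U)=35/2, d(KX,W)=33
2. join C+G (d=2, Q=-375/2) ⇒ CG; edges |C|=83/20, |G|=-43/20
  updated: d(A,CG)=10, d(CG,KX)=69/4, d(CG,T)=16, d(CG,U)=27/2, d(CG,W)=35
3. join A+CG (d=10, Q=-635/4) ⇒ ACG; edges |A|=221/32, |CG|=99/32
  updated: d(ACG,KX)=141/8, d(ACG,T)=29/2, d(ACG,U)=51/4, d(ACG,W)=49/2
4. join T+W (d=22, Q=-116) ⇒ TW; edges |T|=31/6, |W|=101/6
  updated: d(ACG,TW)=17/2, d(KX,TW)=29/2, d(TW,U)=13
5. join ACG+TW (d=17/2, Q=-463/8) ⇒ ACGTW; edges |ACG|=159/32, |TW|=113/32
  updated: d(ACGTW,KX)=189/16, d(ACGTW,U)=69/8
6. join ACGTW+KX (d=189/16, Q=-607/16) ⇒ ACGKTWX; edges |ACGTW|=47/32, |KX|=331/32
  updated: d(ACGKTWX,U)=229/32
7. join ACGKTWX+U (d=229/32) ⇒ ACGKTUWX; edges |ACGKTWX|=229/64, |U|=229/64
final tree: ((((A:221/32,(C:83/20,G:-43/20):99/32):159/32,(T:31/6,W:101/6):113/32):47/32,(K:15/2,X:3/2):331/32):229/64,U:229/64)
total length: 2255/32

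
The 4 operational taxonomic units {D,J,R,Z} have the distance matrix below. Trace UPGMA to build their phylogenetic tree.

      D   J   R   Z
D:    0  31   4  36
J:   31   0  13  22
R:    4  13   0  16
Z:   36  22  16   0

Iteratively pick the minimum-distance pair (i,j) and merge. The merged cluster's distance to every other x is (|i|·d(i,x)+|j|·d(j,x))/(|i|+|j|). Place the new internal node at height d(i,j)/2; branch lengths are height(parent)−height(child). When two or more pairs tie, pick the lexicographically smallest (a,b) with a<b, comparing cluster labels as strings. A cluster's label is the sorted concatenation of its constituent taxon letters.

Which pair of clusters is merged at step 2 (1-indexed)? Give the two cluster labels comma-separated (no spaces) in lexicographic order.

DR,J

1. join D+R (d=4) ⇒ DR; edges |D|=2, |R|=2
  updated: d(DR,J)=22, d(DR,Z)=26
2. join DR+J (d=22) ⇒ DJR; edges |DR|=9, |J|=11
  updated: d(DJR,Z)=74/3
3. join DJR+Z (d=74/3) ⇒ DJRZ; edges |DJR|=4/3, |Z|=37/3
final tree: (((D:2,R:2):9,J:11):4/3,Z:37/3)
total length: 113/3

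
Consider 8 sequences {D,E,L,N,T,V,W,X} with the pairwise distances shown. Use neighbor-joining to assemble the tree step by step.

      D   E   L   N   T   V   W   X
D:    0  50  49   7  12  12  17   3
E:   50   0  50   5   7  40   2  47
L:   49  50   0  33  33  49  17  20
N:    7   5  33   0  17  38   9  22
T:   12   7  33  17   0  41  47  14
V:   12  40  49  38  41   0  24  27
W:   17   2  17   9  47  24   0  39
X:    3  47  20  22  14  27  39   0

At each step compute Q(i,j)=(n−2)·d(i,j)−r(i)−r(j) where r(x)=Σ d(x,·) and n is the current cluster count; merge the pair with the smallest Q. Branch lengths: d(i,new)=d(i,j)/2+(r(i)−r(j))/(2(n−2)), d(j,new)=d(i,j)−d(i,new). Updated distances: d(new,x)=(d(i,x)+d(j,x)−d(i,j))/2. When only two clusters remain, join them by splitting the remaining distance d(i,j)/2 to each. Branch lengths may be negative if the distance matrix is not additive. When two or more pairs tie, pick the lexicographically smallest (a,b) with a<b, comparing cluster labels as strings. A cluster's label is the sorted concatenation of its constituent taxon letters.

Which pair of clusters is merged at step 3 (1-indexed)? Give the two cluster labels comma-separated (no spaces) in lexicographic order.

D,V

step 1: merge (E,W) at d=2, Q=-344; branch lengths E→29/6, W→-17/6; new cluster EW
  updated: d(D,EW)=65/2, d(EW,L)=65/2, d(EW,N)=6, d(EW,T)=26, d(EW,V)=31, d(EW,X)=42
step 2: merge (EW,N) at d=6, Q=-263; branch lengths EW→77/10, N→-17/10; new cluster ENW
  updated: d(D,ENW)=67/4, d(ENW,L)=119/4, d(ENW,T)=37/2, d(ENW,V)=63/2, d(ENW,X)=29
step 3: merge (D,V) at d=12, Q=-821/4; branch lengths D→-79/32, V→463/32; new cluster DV
  updated: d(DV,ENW)=145/8, d(DV,L)=43, d(DV,T)=41/2, d(DV,X)=9
step 4: merge (L,X) at d=20, Q=-551/4; branch lengths L→455/24, X→25/24; new cluster LX
  updated: d(DV,LX)=16, d(ENW,LX)=155/8, d(LX,T)=27/2
step 5: merge (DV,ENW) at d=145/8, Q=-595/8; branch lengths DV→279/32, ENW→301/32; new cluster DENVW
  updated: d(DENVW,LX)=69/8, d(DENVW,T)=167/16
step 6: merge (DENVW,LX) at d=69/8, Q=-521/16; branch lengths DENVW→89/32, LX→187/32; new cluster DELNVWX
  updated: d(DELNVWX,T)=245/32
step 7: merge (DELNVWX,T) at d=245/32; branch lengths DELNVWX→245/64, T→245/64; new cluster DELNTVWX
final tree: ((((D:-79/32,V:463/32):279/32,((E:29/6,W:-17/6):77/10,N:-17/10):301/32):89/32,(L:455/24,X:25/24):187/32):245/64,T:245/64)
total length: 2381/32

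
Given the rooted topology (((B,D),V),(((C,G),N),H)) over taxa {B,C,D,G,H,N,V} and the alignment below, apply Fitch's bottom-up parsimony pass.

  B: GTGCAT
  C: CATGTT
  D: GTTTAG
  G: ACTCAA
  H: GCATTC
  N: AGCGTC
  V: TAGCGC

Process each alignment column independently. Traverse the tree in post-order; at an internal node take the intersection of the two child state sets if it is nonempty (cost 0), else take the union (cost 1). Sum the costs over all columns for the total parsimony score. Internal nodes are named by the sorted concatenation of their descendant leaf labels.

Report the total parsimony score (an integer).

[col 0] BD: children B:{G}, D:{G} ∩→ {G}; cost 0
[col 0] BDV: children BD:{G}, V:{T} ∪→ {G,T}; cost 1
[col 0] CG: children C:{C}, G:{A} ∪→ {A,C}; cost 1
[col 0] CGN: children CG:{A,C}, N:{A} ∩→ {A}; cost 0
[col 0] CGHN: children CGN:{A}, H:{G} ∪→ {A,G}; cost 1
[col 0] BCDGHNV: children BDV:{G,T}, CGHN:{A,G} ∩→ {G}; cost 0
[col 1] BD: children B:{T}, D:{T} ∩→ {T}; cost 0
[col 1] BDV: children BD:{T}, V:{A} ∪→ {A,T}; cost 1
[col 1] CG: children C:{A}, G:{C} ∪→ {A,C}; cost 1
[col 1] CGN: children CG:{A,C}, N:{G} ∪→ {A,C,G}; cost 1
[col 1] CGHN: children CGN:{A,C,G}, H:{C} ∩→ {C}; cost 0
[col 1] BCDGHNV: children BDV:{A,T}, CGHN:{C} ∪→ {A,C,T}; cost 1
[col 2] BD: children B:{G}, D:{T} ∪→ {G,T}; cost 1
[col 2] BDV: children BD:{G,T}, V:{G} ∩→ {G}; cost 0
[col 2] CG: children C:{T}, G:{T} ∩→ {T}; cost 0
[col 2] CGN: children CG:{T}, N:{C} ∪→ {C,T}; cost 1
[col 2] CGHN: children CGN:{C,T}, H:{A} ∪→ {A,C,T}; cost 1
[col 2] BCDGHNV: children BDV:{G}, CGHN:{A,C,T} ∪→ {A,C,G,T}; cost 1
[col 3] BD: children B:{C}, D:{T} ∪→ {C,T}; cost 1
[col 3] BDV: children BD:{C,T}, V:{C} ∩→ {C}; cost 0
[col 3] CG: children C:{G}, G:{C} ∪→ {C,G}; cost 1
[col 3] CGN: children CG:{C,G}, N:{G} ∩→ {G}; cost 0
[col 3] CGHN: children CGN:{G}, H:{T} ∪→ {G,T}; cost 1
[col 3] BCDGHNV: children BDV:{C}, CGHN:{G,T} ∪→ {C,G,T}; cost 1
[col 4] BD: children B:{A}, D:{A} ∩→ {A}; cost 0
[col 4] BDV: children BD:{A}, V:{G} ∪→ {A,G}; cost 1
[col 4] CG: children C:{T}, G:{A} ∪→ {A,T}; cost 1
[col 4] CGN: children CG:{A,T}, N:{T} ∩→ {T}; cost 0
[col 4] CGHN: children CGN:{T}, H:{T} ∩→ {T}; cost 0
[col 4] BCDGHNV: children BDV:{A,G}, CGHN:{T} ∪→ {A,G,T}; cost 1
[col 5] BD: children B:{T}, D:{G} ∪→ {G,T}; cost 1
[col 5] BDV: children BD:{G,T}, V:{C} ∪→ {C,G,T}; cost 1
[col 5] CG: children C:{T}, G:{A} ∪→ {A,T}; cost 1
[col 5] CGN: children CG:{A,T}, N:{C} ∪→ {A,C,T}; cost 1
[col 5] CGHN: children CGN:{A,C,T}, H:{C} ∩→ {C}; cost 0
[col 5] BCDGHNV: children BDV:{C,G,T}, CGHN:{C} ∩→ {C}; cost 0
per-site changes: [3, 4, 4, 4, 3, 4]; total = 22

22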